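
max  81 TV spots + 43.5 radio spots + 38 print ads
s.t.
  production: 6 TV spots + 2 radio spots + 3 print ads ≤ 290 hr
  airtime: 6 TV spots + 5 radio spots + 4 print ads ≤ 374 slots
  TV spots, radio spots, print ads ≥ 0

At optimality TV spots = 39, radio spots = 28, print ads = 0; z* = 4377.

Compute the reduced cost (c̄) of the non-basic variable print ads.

-8

Both production and airtime are binding at x*.
The binding rows give the dual system: 6·y_production + 6·y_airtime = 81 and 2·y_production + 5·y_airtime = 43.5.
Solving: y_production = 8, y_airtime = 5.5.
Reduced cost of print ads: c₃ − yᵀa₃ = 38 − (8·3 + 5.5·4) = 38 − 46 = -8.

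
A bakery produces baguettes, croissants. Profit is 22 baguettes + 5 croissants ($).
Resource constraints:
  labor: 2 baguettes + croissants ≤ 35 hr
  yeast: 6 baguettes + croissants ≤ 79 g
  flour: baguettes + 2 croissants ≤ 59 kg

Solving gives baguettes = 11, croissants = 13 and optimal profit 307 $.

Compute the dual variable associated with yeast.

3

Binding: labor and yeast. Non-binding: flour (22 unused).
Since flour is not tight, its dual is 0.
Dual feasibility on the basic columns requires 2·y_labor + 6·y_yeast = 22, 1·y_labor + 1·y_yeast = 5.
→ y_labor = 2 and y_yeast = 3.
Shadow price of yeast = 3.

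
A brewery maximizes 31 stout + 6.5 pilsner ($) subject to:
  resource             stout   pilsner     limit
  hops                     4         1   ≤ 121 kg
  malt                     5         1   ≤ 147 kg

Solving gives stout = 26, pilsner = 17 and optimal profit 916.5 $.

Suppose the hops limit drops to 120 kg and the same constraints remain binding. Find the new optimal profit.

915

At the optimum: hops uses 121 of 121 (binding); malt uses 147 of 147 (binding).
Dual feasibility on the basic columns requires 4·y_hops + 5·y_malt = 31, 1·y_hops + 1·y_malt = 6.5.
This yields shadow prices y_hops = 1.5, y_malt = 5.
Δz = y_hops·Δb = 1.5 × (-1) = -1.5, so new z* = 916.5 − 1.5 = 915.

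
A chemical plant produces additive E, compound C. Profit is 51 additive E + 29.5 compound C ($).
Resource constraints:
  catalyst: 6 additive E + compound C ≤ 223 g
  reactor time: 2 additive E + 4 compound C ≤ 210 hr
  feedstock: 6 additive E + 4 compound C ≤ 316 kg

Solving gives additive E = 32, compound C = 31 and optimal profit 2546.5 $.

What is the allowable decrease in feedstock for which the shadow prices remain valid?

93

Binding constraints: catalyst, feedstock. The basis is B = [[6,1],[6,4]] with det 18.
Per unit decrease in feedstock, x* moves by d = (0.0556, -0.3333).
The basis stays optimal until compound C reaches 0; allowable decrease = 93 kg.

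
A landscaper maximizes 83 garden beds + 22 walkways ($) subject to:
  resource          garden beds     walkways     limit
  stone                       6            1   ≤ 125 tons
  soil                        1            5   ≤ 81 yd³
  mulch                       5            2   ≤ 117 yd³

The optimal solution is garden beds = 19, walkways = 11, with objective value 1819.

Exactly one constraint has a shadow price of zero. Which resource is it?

soil

stone: 125/125 (binding)
soil: 74/81 (slack 7)
mulch: 117/117 (binding)
By complementary slackness, a constraint with positive slack has shadow price 0 → soil.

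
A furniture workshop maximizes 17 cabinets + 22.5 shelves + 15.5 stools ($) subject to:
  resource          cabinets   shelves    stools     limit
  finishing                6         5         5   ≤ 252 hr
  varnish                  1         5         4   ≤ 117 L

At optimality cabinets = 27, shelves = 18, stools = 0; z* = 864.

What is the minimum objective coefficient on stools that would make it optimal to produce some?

20.5

Check each constraint at x*: finishing 252/252 (tight); varnish 117/117 (tight).
Dual feasibility on the basic columns requires 6·y_finishing + 1·y_varnish = 17, 5·y_finishing + 5·y_varnish = 22.5.
Solving: y_finishing = 2.5, y_varnish = 2.
stools enters the basis when its profit ≥ yᵀa₃ = 2.5·5 + 2·4 = 20.5.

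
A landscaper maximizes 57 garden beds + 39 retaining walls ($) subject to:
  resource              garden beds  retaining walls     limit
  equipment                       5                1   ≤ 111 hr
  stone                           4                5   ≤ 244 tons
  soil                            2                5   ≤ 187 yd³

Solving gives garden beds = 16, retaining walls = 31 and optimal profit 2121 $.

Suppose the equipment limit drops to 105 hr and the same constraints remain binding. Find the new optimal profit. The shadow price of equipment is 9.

Δb = -6, so new z* = 2121 + (9)·(-6) = 2121 − 54 = 2067.

2067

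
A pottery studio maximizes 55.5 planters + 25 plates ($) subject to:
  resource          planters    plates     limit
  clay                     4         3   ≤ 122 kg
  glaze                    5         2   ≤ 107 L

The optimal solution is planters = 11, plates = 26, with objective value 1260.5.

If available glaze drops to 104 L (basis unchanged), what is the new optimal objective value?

1232

At the optimum: clay uses 122 of 122 (binding); glaze uses 107 of 107 (binding).
The binding rows give the dual system: 4·y_clay + 5·y_glaze = 55.5 and 3·y_clay + 2·y_glaze = 25.
Solving: y_clay = 2, y_glaze = 9.5.
Δz = y_glaze·Δb = 9.5 × (-3) = -28.5, so new z* = 1260.5 − 28.5 = 1232.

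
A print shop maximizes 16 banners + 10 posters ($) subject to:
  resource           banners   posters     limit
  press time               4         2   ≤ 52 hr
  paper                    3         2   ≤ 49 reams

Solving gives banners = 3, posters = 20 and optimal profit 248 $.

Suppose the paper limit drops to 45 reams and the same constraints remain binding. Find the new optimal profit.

232

At the optimum: press time uses 52 of 52 (binding); paper uses 49 of 49 (binding).
Dual feasibility on the basic columns requires 4·y_press time + 3·y_paper = 16, 2·y_press time + 2·y_paper = 10.
Solving: y_press time = 1, y_paper = 4.
Δz = y_paper·Δb = 4 × (-4) = -16, so new z* = 248 − 16 = 232.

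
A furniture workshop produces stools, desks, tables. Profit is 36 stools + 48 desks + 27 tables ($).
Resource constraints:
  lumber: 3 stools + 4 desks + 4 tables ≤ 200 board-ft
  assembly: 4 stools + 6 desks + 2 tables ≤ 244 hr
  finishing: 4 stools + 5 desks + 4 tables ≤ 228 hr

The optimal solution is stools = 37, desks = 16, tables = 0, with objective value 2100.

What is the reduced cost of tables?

-3

Binding: assembly and finishing. Non-binding: lumber (25 unused).
Since lumber is not tight, its dual is 0.
Dual feasibility on the basic columns requires 4·y_assembly + 4·y_finishing = 36, 6·y_assembly + 5·y_finishing = 48.
This yields shadow prices y_assembly = 3, y_finishing = 6.
Reduced cost of tables: c₃ − yᵀa₃ = 27 − (3·2 + 6·4) = 27 − 30 = -3.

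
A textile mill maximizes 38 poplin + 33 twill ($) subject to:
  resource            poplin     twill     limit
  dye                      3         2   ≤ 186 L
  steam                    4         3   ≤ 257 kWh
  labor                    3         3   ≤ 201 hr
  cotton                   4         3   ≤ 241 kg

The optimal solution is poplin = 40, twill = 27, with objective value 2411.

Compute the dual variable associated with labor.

Binding: labor and cotton. Non-binding: dye (12 unused), steam (16 unused).
By complementary slackness, y = 0 for the non-binding constraints.
The binding rows give the dual system: 3·y_labor + 4·y_cotton = 38 and 3·y_labor + 3·y_cotton = 33.
Solving: y_labor = 6, y_cotton = 5.
Shadow price of labor = 6.

6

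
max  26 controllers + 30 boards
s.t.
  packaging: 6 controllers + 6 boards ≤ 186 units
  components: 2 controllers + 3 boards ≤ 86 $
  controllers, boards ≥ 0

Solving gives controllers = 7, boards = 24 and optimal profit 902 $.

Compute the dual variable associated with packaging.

3

Check each constraint at x*: packaging 186/186 (tight); components 86/86 (tight).
The binding rows give the dual system: 6·y_packaging + 2·y_components = 26 and 6·y_packaging + 3·y_components = 30.
→ y_packaging = 3 and y_components = 4.
Shadow price of packaging = 3.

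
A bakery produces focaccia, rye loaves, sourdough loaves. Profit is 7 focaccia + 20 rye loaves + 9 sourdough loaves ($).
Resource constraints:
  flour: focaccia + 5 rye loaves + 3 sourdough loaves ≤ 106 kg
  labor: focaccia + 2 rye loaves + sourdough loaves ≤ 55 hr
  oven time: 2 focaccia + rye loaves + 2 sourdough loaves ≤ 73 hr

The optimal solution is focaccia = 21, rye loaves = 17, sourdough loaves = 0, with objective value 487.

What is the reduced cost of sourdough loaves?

Check each constraint at x*: flour 106/106 (tight); labor 55/55 (tight); oven time 59/73 (slack 14).
By complementary slackness, y = 0 for the non-binding constraint.
The binding rows give the dual system: 1·y_flour + 1·y_labor = 7 and 5·y_flour + 2·y_labor = 20.
→ y_flour = 2 and y_labor = 5.
Reduced cost of sourdough loaves: c₃ − yᵀa₃ = 9 − (2·3 + 5·1) = 9 − 11 = -2.

-2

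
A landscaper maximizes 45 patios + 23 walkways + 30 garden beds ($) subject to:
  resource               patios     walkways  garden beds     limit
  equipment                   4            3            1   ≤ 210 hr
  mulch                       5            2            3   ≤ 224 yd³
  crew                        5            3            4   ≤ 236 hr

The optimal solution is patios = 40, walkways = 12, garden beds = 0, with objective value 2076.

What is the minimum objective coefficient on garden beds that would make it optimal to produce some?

At the optimum: equipment uses 196 of 210 (slack = 14); mulch uses 224 of 224 (binding); crew uses 236 of 236 (binding).
By complementary slackness, y = 0 for the non-binding constraint.
The binding rows give the dual system: 5·y_mulch + 5·y_crew = 45 and 2·y_mulch + 3·y_crew = 23.
Solving: y_mulch = 4, y_crew = 5.
garden beds enters the basis when its profit ≥ yᵀa₃ = 4·3 + 5·4 = 32.

32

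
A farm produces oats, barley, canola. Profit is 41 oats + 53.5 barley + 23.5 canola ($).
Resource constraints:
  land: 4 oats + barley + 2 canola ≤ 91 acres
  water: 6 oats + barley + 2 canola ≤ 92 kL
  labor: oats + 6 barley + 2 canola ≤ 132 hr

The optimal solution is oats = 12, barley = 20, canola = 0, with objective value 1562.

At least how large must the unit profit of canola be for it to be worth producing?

27

At the optimum: land uses 68 of 91 (slack = 23); water uses 92 of 92 (binding); labor uses 132 of 132 (binding).
Since land is not tight, its dual is 0.
Dual feasibility on the basic columns requires 6·y_water + 1·y_labor = 41, 1·y_water + 6·y_labor = 53.5.
Solving: y_water = 5.5, y_labor = 8.
canola enters the basis when its profit ≥ yᵀa₃ = 5.5·2 + 8·2 = 27.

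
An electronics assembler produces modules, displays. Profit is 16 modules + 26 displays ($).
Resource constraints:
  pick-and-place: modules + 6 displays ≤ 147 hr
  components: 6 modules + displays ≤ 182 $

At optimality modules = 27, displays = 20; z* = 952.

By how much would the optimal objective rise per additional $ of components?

Check each constraint at x*: pick-and-place 147/147 (tight); components 182/182 (tight).
The binding rows give the dual system: 1·y_pick-and-place + 6·y_components = 16 and 6·y_pick-and-place + 1·y_components = 26.
Solving: y_pick-and-place = 4, y_components = 2.
Shadow price of components = 2.

2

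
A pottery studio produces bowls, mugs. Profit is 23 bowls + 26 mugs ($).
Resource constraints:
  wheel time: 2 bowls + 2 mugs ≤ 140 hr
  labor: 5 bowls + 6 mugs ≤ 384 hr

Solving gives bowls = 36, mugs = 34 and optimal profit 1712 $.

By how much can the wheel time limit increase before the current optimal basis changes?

Binding constraints: wheel time, labor. The basis is B = [[2,2],[5,6]] with det 2.
Per unit increase in wheel time, x* moves by d = (3, -2.5).
The basis stays optimal until mugs reaches 0; allowable increase = 13.6 hr.

13.6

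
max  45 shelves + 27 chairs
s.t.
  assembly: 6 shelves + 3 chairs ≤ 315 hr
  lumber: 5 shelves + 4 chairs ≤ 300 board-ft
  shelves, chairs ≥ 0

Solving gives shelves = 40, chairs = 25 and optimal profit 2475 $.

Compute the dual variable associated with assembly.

Check each constraint at x*: assembly 315/315 (tight); lumber 300/300 (tight).
From A_Bᵀ y = c: 6·y_assembly + 5·y_lumber = 45; 3·y_assembly + 4·y_lumber = 27.
Solving: y_assembly = 5, y_lumber = 3.
Shadow price of assembly = 5.

5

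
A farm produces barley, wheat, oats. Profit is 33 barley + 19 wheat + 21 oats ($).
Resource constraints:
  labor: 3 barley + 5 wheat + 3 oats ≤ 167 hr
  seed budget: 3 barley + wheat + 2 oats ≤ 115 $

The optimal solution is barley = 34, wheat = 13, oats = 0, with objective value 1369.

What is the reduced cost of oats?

-3

At the optimum: labor uses 167 of 167 (binding); seed budget uses 115 of 115 (binding).
Dual feasibility on the basic columns requires 3·y_labor + 3·y_seed budget = 33, 5·y_labor + 1·y_seed budget = 19.
Solving: y_labor = 2, y_seed budget = 9.
Reduced cost of oats: c₃ − yᵀa₃ = 21 − (2·3 + 9·2) = 21 − 24 = -3.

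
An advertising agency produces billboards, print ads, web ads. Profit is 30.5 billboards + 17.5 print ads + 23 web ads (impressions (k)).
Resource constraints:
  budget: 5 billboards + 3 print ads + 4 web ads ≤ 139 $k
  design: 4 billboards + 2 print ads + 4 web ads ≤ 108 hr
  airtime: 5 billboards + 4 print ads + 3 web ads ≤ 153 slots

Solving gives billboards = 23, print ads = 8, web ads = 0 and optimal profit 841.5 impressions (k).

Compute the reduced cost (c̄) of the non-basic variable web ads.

-3

Binding: budget and design. Non-binding: airtime (6 unused).
By complementary slackness, y = 0 for the non-binding constraint.
From A_Bᵀ y = c: 5·y_budget + 4·y_design = 30.5; 3·y_budget + 2·y_design = 17.5.
This yields shadow prices y_budget = 4.5, y_design = 2.
Reduced cost of web ads: c₃ − yᵀa₃ = 23 − (4.5·4 + 2·4) = 23 − 26 = -3.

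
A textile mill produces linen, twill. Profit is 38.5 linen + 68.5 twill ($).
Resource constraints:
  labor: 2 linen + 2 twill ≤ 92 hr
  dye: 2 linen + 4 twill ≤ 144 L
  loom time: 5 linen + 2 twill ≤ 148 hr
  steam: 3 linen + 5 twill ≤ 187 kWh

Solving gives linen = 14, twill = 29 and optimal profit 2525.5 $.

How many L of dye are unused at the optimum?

0

dye used = 2·14 + 4·29 = 144; slack = 144 − 144 = 0.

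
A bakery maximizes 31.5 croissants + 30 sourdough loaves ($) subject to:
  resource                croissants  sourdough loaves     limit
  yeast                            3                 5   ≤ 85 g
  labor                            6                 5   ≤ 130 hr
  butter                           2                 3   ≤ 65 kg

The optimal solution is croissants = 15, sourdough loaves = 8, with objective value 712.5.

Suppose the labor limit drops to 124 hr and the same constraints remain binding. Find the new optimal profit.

685.5

At the optimum: yeast uses 85 of 85 (binding); labor uses 130 of 130 (binding); butter uses 54 of 65 (slack = 11).
Since butter is not tight, its dual is 0.
The binding rows give the dual system: 3·y_yeast + 6·y_labor = 31.5 and 5·y_yeast + 5·y_labor = 30.
→ y_yeast = 1.5 and y_labor = 4.5.
Δz = y_labor·Δb = 4.5 × (-6) = -27, so new z* = 712.5 − 27 = 685.5.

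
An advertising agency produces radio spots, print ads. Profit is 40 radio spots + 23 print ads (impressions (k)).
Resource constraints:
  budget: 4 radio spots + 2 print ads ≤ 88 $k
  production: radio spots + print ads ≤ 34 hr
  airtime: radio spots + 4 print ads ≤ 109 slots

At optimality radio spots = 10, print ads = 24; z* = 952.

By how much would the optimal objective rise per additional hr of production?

Binding: budget and production. Non-binding: airtime (3 unused).
By complementary slackness, y = 0 for the non-binding constraint.
Dual feasibility on the basic columns requires 4·y_budget + 1·y_production = 40, 2·y_budget + 1·y_production = 23.
Solving: y_budget = 8.5, y_production = 6.
Shadow price of production = 6.

6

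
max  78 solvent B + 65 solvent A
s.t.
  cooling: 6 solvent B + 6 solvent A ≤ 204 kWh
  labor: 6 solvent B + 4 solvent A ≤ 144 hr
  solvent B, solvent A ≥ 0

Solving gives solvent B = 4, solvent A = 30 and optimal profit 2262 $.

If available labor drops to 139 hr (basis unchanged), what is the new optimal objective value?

2229.5

At the optimum: cooling uses 204 of 204 (binding); labor uses 144 of 144 (binding).
Dual feasibility on the basic columns requires 6·y_cooling + 6·y_labor = 78, 6·y_cooling + 4·y_labor = 65.
→ y_cooling = 6.5 and y_labor = 6.5.
Δz = y_labor·Δb = 6.5 × (-5) = -32.5, so new z* = 2262 − 32.5 = 2229.5.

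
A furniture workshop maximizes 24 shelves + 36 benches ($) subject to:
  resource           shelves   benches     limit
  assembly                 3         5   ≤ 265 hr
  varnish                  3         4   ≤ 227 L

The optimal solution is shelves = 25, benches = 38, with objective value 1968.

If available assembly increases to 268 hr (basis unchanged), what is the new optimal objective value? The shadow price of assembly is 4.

1980

Δb = 3, so new z* = 1968 + (4)·(3) = 1968 + 12 = 1980.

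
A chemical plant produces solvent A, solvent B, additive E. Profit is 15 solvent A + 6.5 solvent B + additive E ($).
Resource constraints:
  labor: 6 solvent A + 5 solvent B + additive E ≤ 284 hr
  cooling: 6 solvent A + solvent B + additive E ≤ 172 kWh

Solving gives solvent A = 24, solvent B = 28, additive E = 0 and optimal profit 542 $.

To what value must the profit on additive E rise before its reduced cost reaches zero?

2.5

Check each constraint at x*: labor 284/284 (tight); cooling 172/172 (tight).
The binding rows give the dual system: 6·y_labor + 6·y_cooling = 15 and 5·y_labor + 1·y_cooling = 6.5.
This yields shadow prices y_labor = 1, y_cooling = 1.5.
additive E enters the basis when its profit ≥ yᵀa₃ = 1·1 + 1.5·1 = 2.5.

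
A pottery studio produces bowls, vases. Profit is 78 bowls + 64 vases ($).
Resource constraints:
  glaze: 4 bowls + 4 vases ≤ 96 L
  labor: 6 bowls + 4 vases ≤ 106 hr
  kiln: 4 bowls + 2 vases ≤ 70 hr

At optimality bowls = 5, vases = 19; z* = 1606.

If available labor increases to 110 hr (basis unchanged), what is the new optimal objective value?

Binding: glaze and labor. Non-binding: kiln (12 unused).
By complementary slackness, y = 0 for the non-binding constraint.
The binding rows give the dual system: 4·y_glaze + 6·y_labor = 78 and 4·y_glaze + 4·y_labor = 64.
Solving: y_glaze = 9, y_labor = 7.
Δz = y_labor·Δb = 7 × (4) = 28, so new z* = 1606 + 28 = 1634.

1634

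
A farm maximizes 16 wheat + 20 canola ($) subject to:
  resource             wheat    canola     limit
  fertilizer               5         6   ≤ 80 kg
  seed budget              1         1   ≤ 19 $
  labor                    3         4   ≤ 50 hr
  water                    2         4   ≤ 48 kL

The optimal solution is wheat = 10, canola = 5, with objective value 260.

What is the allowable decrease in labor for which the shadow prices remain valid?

Binding constraints: fertilizer, labor. The basis is B = [[5,6],[3,4]] with det 2.
Per unit decrease in labor, x* moves by d = (3, -2.5).
The basis stays optimal until canola reaches 0; allowable decrease = 2 hr.

2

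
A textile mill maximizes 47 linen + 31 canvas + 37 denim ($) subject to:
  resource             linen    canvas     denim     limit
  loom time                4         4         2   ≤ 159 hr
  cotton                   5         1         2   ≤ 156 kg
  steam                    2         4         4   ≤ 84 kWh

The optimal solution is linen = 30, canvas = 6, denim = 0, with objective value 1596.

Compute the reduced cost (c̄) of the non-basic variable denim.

-1

Check each constraint at x*: loom time 144/159 (slack 15); cotton 156/156 (tight); steam 84/84 (tight).
By complementary slackness, y = 0 for the non-binding constraint.
Dual feasibility on the basic columns requires 5·y_cotton + 2·y_steam = 47, 1·y_cotton + 4·y_steam = 31.
This yields shadow prices y_cotton = 7, y_steam = 6.
Reduced cost of denim: c₃ − yᵀa₃ = 37 − (7·2 + 6·4) = 37 − 38 = -1.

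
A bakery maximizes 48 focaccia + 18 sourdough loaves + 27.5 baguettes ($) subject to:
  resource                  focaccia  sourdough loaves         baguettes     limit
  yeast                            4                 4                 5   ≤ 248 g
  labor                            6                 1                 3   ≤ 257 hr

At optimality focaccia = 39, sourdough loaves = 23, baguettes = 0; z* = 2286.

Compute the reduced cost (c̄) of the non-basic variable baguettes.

-5.5

Check each constraint at x*: yeast 248/248 (tight); labor 257/257 (tight).
From A_Bᵀ y = c: 4·y_yeast + 6·y_labor = 48; 4·y_yeast + 1·y_labor = 18.
This yields shadow prices y_yeast = 3, y_labor = 6.
Reduced cost of baguettes: c₃ − yᵀa₃ = 27.5 − (3·5 + 6·3) = 27.5 − 33 = -5.5.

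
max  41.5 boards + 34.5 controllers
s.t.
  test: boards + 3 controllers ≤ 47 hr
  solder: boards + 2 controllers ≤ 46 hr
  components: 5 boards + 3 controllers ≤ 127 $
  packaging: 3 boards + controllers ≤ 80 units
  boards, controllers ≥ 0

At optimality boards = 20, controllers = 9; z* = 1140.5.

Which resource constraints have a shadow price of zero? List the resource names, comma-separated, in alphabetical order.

packaging, solder

test: 47/47 (binding)
solder: 38/46 (slack 8)
components: 127/127 (binding)
packaging: 69/80 (slack 11)
By complementary slackness, a constraint with positive slack has shadow price 0 → packaging, solder.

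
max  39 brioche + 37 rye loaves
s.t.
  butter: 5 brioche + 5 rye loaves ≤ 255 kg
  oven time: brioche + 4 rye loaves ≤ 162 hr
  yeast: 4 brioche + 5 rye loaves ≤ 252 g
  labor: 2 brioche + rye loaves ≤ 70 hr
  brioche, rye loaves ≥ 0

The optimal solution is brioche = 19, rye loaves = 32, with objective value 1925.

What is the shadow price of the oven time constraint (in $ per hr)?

Binding: butter and labor. Non-binding: oven time (15 unused), yeast (16 unused).
By complementary slackness, y = 0 for the non-binding constraints.
From A_Bᵀ y = c: 5·y_butter + 2·y_labor = 39; 5·y_butter + 1·y_labor = 37.
Solving: y_butter = 7, y_labor = 2.
Shadow price of oven time = 0.

0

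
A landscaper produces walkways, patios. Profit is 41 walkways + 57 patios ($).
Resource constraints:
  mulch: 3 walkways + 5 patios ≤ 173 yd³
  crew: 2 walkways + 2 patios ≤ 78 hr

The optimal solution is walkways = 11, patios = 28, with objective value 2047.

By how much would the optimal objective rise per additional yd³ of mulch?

8

At the optimum: mulch uses 173 of 173 (binding); crew uses 78 of 78 (binding).
The binding rows give the dual system: 3·y_mulch + 2·y_crew = 41 and 5·y_mulch + 2·y_crew = 57.
→ y_mulch = 8 and y_crew = 8.5.
Shadow price of mulch = 8.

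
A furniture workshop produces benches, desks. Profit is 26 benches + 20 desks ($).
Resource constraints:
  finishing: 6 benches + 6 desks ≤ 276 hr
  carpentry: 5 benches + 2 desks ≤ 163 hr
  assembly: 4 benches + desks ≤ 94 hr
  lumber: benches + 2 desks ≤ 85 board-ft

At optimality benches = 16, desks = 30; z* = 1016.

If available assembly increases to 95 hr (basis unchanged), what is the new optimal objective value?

Binding: finishing and assembly. Non-binding: carpentry (23 unused), lumber (9 unused).
By complementary slackness, y = 0 for the non-binding constraints.
Dual feasibility on the basic columns requires 6·y_finishing + 4·y_assembly = 26, 6·y_finishing + 1·y_assembly = 20.
Solving: y_finishing = 3, y_assembly = 2.
Δz = y_assembly·Δb = 2 × (1) = 2, so new z* = 1016 + 2 = 1018.

1018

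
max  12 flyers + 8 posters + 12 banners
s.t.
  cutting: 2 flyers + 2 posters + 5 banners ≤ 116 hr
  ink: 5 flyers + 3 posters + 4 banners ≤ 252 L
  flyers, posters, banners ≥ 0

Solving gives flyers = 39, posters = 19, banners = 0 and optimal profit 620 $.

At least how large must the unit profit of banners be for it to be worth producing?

Check each constraint at x*: cutting 116/116 (tight); ink 252/252 (tight).
Dual feasibility on the basic columns requires 2·y_cutting + 5·y_ink = 12, 2·y_cutting + 3·y_ink = 8.
→ y_cutting = 1 and y_ink = 2.
banners enters the basis when its profit ≥ yᵀa₃ = 1·5 + 2·4 = 13.

13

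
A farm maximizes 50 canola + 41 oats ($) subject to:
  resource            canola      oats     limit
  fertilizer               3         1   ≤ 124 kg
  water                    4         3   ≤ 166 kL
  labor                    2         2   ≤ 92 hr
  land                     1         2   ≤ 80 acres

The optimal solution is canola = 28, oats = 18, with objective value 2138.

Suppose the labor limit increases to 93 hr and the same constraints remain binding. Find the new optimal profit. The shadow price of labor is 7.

Δb = 1, so new z* = 2138 + (7)·(1) = 2138 + 7 = 2145.

2145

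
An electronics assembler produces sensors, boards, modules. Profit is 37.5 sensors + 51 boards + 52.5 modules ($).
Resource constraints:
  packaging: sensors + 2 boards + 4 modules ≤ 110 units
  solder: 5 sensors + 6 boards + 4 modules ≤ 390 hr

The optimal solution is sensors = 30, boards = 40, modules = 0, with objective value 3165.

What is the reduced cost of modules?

At the optimum: packaging uses 110 of 110 (binding); solder uses 390 of 390 (binding).
From A_Bᵀ y = c: 1·y_packaging + 5·y_solder = 37.5; 2·y_packaging + 6·y_solder = 51.
This yields shadow prices y_packaging = 7.5, y_solder = 6.
Reduced cost of modules: c₃ − yᵀa₃ = 52.5 − (7.5·4 + 6·4) = 52.5 − 54 = -1.5.

-1.5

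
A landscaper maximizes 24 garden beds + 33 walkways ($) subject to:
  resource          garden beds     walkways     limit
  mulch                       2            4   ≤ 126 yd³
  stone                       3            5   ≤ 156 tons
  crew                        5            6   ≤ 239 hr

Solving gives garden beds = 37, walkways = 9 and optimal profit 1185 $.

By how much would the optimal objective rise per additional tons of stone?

3

Binding: stone and crew. Non-binding: mulch (16 unused).
Slack constraints have shadow price 0 (complementary slackness).
From A_Bᵀ y = c: 3·y_stone + 5·y_crew = 24; 5·y_stone + 6·y_crew = 33.
This yields shadow prices y_stone = 3, y_crew = 3.
Shadow price of stone = 3.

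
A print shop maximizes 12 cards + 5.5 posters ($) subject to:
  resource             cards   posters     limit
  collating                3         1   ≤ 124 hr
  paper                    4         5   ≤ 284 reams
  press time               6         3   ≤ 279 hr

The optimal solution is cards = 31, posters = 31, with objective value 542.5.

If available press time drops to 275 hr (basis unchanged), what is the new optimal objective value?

536.5

At the optimum: collating uses 124 of 124 (binding); paper uses 279 of 284 (slack = 5); press time uses 279 of 279 (binding).
Since paper is not tight, its dual is 0.
The binding rows give the dual system: 3·y_collating + 6·y_press time = 12 and 1·y_collating + 3·y_press time = 5.5.
This yields shadow prices y_collating = 1, y_press time = 1.5.
Δz = y_press time·Δb = 1.5 × (-4) = -6, so new z* = 542.5 − 6 = 536.5.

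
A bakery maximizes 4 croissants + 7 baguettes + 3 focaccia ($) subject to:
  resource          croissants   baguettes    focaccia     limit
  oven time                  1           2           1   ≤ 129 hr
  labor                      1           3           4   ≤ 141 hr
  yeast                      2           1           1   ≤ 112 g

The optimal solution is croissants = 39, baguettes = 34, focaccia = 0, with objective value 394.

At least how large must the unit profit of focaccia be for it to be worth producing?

Binding: labor and yeast. Non-binding: oven time (22 unused).
Since oven time is not tight, its dual is 0.
From A_Bᵀ y = c: 1·y_labor + 2·y_yeast = 4; 3·y_labor + 1·y_yeast = 7.
This yields shadow prices y_labor = 2, y_yeast = 1.
focaccia enters the basis when its profit ≥ yᵀa₃ = 2·4 + 1·1 = 9.

9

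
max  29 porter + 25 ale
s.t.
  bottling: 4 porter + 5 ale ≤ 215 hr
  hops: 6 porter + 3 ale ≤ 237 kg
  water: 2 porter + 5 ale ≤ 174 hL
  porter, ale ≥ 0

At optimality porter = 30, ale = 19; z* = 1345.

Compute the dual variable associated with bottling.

3.5

At the optimum: bottling uses 215 of 215 (binding); hops uses 237 of 237 (binding); water uses 155 of 174 (slack = 19).
Slack constraints have shadow price 0 (complementary slackness).
Dual feasibility on the basic columns requires 4·y_bottling + 6·y_hops = 29, 5·y_bottling + 3·y_hops = 25.
→ y_bottling = 3.5 and y_hops = 2.5.
Shadow price of bottling = 3.5.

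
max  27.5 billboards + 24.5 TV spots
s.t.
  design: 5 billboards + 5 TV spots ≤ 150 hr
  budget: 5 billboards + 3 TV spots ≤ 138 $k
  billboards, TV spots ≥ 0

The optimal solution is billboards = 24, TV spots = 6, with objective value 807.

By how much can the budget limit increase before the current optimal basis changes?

12

Binding constraints: design, budget. The basis is B = [[5,5],[5,3]] with det -10.
Per unit increase in budget, x* moves by d = (0.5, -0.5).
The basis stays optimal until TV spots reaches 0; allowable increase = 12 $k.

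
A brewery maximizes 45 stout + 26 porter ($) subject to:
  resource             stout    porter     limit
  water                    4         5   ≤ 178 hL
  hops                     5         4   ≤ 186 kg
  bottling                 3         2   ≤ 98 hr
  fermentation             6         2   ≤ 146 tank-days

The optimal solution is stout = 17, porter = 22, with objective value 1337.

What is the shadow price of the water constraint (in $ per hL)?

3

Binding: water and fermentation. Non-binding: hops (13 unused), bottling (3 unused).
Since hops, bottling are not tight, their duals are 0.
The binding rows give the dual system: 4·y_water + 6·y_fermentation = 45 and 5·y_water + 2·y_fermentation = 26.
→ y_water = 3 and y_fermentation = 5.5.
Shadow price of water = 3.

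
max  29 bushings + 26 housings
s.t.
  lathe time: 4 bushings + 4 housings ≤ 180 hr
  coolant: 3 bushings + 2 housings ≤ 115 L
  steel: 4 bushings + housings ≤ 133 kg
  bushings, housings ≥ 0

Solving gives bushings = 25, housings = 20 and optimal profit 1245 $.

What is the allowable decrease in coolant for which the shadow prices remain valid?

25

Binding constraints: lathe time, coolant. The basis is B = [[4,4],[3,2]] with det -4.
Per unit decrease in coolant, x* moves by d = (-1, 1).
The basis stays optimal until bushings reaches 0; allowable decrease = 25 L.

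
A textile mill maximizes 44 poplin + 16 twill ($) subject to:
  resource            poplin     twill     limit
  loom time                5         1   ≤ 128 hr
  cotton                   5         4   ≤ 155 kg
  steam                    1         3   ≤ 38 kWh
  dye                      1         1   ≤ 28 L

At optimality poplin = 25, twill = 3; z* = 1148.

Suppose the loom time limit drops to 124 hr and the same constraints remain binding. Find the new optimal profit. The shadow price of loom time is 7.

Δb = -4, so new z* = 1148 + (7)·(-4) = 1148 − 28 = 1120.

1120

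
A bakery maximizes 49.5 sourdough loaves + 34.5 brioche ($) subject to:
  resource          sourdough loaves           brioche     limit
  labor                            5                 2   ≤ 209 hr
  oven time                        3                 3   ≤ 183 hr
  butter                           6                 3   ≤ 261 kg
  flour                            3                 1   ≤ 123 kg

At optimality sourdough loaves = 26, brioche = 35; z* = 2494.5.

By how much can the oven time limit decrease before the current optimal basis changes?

27

Binding constraints: oven time, butter. The basis is B = [[3,3],[6,3]] with det -9.
Per unit decrease in oven time, x* moves by d = (0.3333, -0.6667).
The basis stays optimal until labor becomes binding; allowable decrease = 27 hr.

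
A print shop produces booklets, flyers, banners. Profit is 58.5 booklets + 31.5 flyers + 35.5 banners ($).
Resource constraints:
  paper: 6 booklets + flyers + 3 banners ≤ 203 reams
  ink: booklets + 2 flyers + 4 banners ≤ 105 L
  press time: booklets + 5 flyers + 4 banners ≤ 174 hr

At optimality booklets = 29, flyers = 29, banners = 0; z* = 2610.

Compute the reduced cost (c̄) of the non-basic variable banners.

-9.5

Binding: paper and press time. Non-binding: ink (18 unused).
Slack constraints have shadow price 0 (complementary slackness).
The binding rows give the dual system: 6·y_paper + 1·y_press time = 58.5 and 1·y_paper + 5·y_press time = 31.5.
Solving: y_paper = 9, y_press time = 4.5.
Reduced cost of banners: c₃ − yᵀa₃ = 35.5 − (9·3 + 4.5·4) = 35.5 − 45 = -9.5.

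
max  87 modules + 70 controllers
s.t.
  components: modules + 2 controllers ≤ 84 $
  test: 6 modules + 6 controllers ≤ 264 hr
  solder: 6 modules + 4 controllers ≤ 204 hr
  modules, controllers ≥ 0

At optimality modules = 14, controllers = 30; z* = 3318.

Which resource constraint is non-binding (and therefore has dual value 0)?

components: 74/84 (slack 10)
test: 264/264 (binding)
solder: 204/204 (binding)
By complementary slackness, a constraint with positive slack has shadow price 0 → components.

components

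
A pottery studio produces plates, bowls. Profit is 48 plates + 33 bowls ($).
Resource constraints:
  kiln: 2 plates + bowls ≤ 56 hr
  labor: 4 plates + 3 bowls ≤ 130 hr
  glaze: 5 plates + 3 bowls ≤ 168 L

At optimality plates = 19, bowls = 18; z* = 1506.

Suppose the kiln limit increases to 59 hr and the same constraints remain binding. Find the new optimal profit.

1524

Binding: kiln and labor. Non-binding: glaze (19 unused).
By complementary slackness, y = 0 for the non-binding constraint.
From A_Bᵀ y = c: 2·y_kiln + 4·y_labor = 48; 1·y_kiln + 3·y_labor = 33.
→ y_kiln = 6 and y_labor = 9.
Δz = y_kiln·Δb = 6 × (3) = 18, so new z* = 1506 + 18 = 1524.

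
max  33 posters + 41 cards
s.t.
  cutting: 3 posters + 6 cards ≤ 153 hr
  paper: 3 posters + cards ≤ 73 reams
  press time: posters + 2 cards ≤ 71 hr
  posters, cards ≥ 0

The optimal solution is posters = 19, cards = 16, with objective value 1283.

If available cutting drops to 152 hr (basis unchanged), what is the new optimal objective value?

1277

Binding: cutting and paper. Non-binding: press time (20 unused).
Since press time is not tight, its dual is 0.
From A_Bᵀ y = c: 3·y_cutting + 3·y_paper = 33; 6·y_cutting + 1·y_paper = 41.
This yields shadow prices y_cutting = 6, y_paper = 5.
Δz = y_cutting·Δb = 6 × (-1) = -6, so new z* = 1283 − 6 = 1277.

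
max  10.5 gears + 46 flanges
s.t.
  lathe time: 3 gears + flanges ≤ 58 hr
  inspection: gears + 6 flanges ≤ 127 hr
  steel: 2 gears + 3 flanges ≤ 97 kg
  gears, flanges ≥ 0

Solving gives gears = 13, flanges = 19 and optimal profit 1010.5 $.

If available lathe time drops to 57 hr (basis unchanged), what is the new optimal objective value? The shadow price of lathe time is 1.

Δb = -1, so new z* = 1010.5 + (1)·(-1) = 1010.5 − 1 = 1009.5.

1009.5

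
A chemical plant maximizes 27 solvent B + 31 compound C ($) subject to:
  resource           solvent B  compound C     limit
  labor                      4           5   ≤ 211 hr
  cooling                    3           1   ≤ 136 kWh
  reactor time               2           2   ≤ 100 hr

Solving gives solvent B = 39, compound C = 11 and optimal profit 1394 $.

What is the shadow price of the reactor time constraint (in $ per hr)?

5.5

Binding: labor and reactor time. Non-binding: cooling (8 unused).
By complementary slackness, y = 0 for the non-binding constraint.
From A_Bᵀ y = c: 4·y_labor + 2·y_reactor time = 27; 5·y_labor + 2·y_reactor time = 31.
This yields shadow prices y_labor = 4, y_reactor time = 5.5.
Shadow price of reactor time = 5.5.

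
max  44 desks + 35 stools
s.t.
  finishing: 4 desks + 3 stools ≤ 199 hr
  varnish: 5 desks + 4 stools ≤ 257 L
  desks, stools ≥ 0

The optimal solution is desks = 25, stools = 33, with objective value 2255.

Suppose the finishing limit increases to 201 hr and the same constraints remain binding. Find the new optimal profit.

2257

Both finishing and varnish are binding at x*.
From A_Bᵀ y = c: 4·y_finishing + 5·y_varnish = 44; 3·y_finishing + 4·y_varnish = 35.
This yields shadow prices y_finishing = 1, y_varnish = 8.
Δz = y_finishing·Δb = 1 × (2) = 2, so new z* = 2255 + 2 = 2257.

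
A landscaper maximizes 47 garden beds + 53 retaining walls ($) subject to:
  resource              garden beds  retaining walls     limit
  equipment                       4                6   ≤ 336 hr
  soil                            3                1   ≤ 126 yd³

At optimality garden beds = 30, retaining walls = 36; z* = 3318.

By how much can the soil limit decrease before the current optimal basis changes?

Binding constraints: equipment, soil. The basis is B = [[4,6],[3,1]] with det -14.
Per unit decrease in soil, x* moves by d = (-0.4286, 0.2857).
The basis stays optimal until garden beds reaches 0; allowable decrease = 70 yd³.

70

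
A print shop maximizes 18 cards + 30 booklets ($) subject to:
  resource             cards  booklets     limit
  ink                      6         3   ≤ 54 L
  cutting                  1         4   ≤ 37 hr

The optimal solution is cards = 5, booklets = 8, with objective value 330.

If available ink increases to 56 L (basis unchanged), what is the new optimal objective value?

At the optimum: ink uses 54 of 54 (binding); cutting uses 37 of 37 (binding).
From A_Bᵀ y = c: 6·y_ink + 1·y_cutting = 18; 3·y_ink + 4·y_cutting = 30.
This yields shadow prices y_ink = 2, y_cutting = 6.
Δz = y_ink·Δb = 2 × (2) = 4, so new z* = 330 + 4 = 334.

334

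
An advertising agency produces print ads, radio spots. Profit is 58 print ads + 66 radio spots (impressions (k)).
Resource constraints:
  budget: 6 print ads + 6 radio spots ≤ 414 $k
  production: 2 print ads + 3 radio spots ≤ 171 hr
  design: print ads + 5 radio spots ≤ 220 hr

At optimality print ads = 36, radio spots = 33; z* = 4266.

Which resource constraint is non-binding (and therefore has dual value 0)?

budget: 414/414 (binding)
production: 171/171 (binding)
design: 201/220 (slack 19)
By complementary slackness, a constraint with positive slack has shadow price 0 → design.

design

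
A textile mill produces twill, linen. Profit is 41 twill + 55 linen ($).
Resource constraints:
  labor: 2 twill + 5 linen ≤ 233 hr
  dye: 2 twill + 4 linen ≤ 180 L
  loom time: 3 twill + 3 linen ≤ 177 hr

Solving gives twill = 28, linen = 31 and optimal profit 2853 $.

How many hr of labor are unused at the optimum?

labor used = 2·28 + 5·31 = 211; slack = 233 − 211 = 22.

22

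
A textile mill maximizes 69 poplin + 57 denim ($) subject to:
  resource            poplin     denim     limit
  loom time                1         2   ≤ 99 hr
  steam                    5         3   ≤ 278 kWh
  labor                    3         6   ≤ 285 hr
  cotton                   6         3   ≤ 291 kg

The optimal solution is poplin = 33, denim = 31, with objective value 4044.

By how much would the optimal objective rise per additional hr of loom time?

Check each constraint at x*: loom time 95/99 (slack 4); steam 258/278 (slack 20); labor 285/285 (tight); cotton 291/291 (tight).
Slack constraints have shadow price 0 (complementary slackness).
From A_Bᵀ y = c: 3·y_labor + 6·y_cotton = 69; 6·y_labor + 3·y_cotton = 57.
→ y_labor = 5 and y_cotton = 9.
Shadow price of loom time = 0.

0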